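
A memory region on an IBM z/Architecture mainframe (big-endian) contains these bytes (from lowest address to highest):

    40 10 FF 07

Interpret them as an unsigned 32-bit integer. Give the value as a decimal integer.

1074855687

In big-endian order the high byte comes first in memory.
The bytes are already most-significant first: 0x4010FF07.
0x4010FF07 = 1074855687.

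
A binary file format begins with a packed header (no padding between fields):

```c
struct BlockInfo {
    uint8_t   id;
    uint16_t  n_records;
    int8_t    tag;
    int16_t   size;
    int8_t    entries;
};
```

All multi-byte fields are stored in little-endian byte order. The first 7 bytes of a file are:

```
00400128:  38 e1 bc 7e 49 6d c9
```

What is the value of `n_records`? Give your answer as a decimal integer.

48353

`n_records` follows `id` (1 byte), so it starts at byte offset 1 and occupies 2 bytes.
Bytes at offsets 1..2: E1 BC.
Little-endian stores the least-significant byte at the lowest address.
Reassemble most-significant byte first: BC E1 → 0xBCE1.
0xBCE1 = 48353.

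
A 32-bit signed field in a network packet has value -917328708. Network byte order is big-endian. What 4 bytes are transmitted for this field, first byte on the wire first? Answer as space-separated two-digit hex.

Two's complement of -917328708 in 32 bits: 917328708 = 0x36AD5344; invert → 0xC952ACBB; add 1 → 0xC952ACBC.
Split into bytes (most-significant first): C9 52 AC BC.
In big-endian order the high byte comes first in memory.
So the memory order matches the most-significant-first order: C9 52 AC BC.

C9 52 AC BC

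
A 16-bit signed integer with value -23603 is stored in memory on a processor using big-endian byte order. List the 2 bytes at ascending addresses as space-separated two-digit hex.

Two's complement of -23603 in 16 bits: 23603 = 0x5C33; invert → 0xA3CC; add 1 → 0xA3CD.
Split into bytes (most-significant first): A3 CD.
In big-endian order the high byte comes first in memory.
So the memory order matches the most-significant-first order: A3 CD.

A3 CD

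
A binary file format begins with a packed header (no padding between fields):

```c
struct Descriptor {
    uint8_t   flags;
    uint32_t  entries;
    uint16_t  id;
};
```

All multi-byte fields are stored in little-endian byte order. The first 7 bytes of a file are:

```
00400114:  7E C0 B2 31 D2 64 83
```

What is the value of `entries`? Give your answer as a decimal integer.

3526472384

`entries` follows `flags` (1 byte), so it starts at byte offset 1 and occupies 4 bytes.
Bytes at offsets 1..4: C0 B2 31 D2.
In little-endian order the low byte comes first in memory.
Reassemble most-significant byte first: D2 31 B2 C0 → 0xD231B2C0.
0xD231B2C0 = 3526472384.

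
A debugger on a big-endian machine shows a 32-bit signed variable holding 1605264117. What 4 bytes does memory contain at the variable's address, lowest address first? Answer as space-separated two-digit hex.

1605264117 in hexadecimal, padded to 32 bits, is 0x5FAE62F5.
Split into bytes (most-significant first): 5F AE 62 F5.
Big-endian stores the most-significant byte at the lowest address.
So the memory order matches the most-significant-first order: 5F AE 62 F5.

5F AE 62 F5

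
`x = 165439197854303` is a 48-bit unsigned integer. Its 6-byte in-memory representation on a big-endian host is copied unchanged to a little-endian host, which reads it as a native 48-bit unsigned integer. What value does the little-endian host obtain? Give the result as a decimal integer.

165439197854303 in 48-bit hexadecimal is 0x9677509EBA5F.
Stored big-endian, the bytes at ascending addresses are 96 77 50 9E BA 5F.
Read back as little-endian, the first byte is least significant, giving 0x5FBA9E507796.
0x5FBA9E507796 = 105255124629398.

105255124629398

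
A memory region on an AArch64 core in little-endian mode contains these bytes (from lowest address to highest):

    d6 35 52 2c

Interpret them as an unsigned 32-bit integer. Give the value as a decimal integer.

Little-endian stores the least-significant byte at the lowest address.
Reassemble most-significant byte first: 2C 52 35 D6 → 0x2C5235D6.
0x2C5235D6 = 743585238.

743585238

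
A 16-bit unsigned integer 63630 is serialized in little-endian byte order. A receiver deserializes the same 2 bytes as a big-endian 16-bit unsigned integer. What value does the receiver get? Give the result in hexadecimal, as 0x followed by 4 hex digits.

63630 in 16-bit hexadecimal is 0xF88E.
Stored little-endian, the bytes at ascending addresses are 8E F8.
Read back as big-endian, the last byte is least significant, giving 0x8EF8.

0x8EF8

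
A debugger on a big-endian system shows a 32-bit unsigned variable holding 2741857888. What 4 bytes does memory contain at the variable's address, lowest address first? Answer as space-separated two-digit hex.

A3 6D 6E 60

2741857888 in hexadecimal, padded to 32 bits, is 0xA36D6E60.
Split into bytes (most-significant first): A3 6D 6E 60.
Big-endian stores the most-significant byte at the lowest address.
So the memory order matches the most-significant-first order: A3 6D 6E 60.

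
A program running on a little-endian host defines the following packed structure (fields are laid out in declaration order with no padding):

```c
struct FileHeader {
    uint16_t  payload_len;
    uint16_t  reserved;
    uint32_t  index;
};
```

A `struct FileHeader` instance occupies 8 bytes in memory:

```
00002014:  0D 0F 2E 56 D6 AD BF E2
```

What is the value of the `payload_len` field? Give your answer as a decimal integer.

`payload_len` is the first field, at byte offset 0, occupying 2 bytes.
Bytes at offsets 0..1: 0D 0F.
In little-endian order the low byte comes first in memory.
Reassemble most-significant byte first: 0F 0D → 0x0F0D.
0x0F0D = 3853.

3853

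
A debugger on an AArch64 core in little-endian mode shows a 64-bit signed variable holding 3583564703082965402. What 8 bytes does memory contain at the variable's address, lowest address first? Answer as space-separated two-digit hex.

3583564703082965402 in hexadecimal, padded to 64 bits, is 0x31BB611C64E3699A.
Split into bytes (most-significant first): 31 BB 61 1C 64 E3 69 9A.
In little-endian order the low byte comes first in memory.
So at ascending addresses the bytes are 9A 69 E3 64 1C 61 BB 31.

9A 69 E3 64 1C 61 BB 31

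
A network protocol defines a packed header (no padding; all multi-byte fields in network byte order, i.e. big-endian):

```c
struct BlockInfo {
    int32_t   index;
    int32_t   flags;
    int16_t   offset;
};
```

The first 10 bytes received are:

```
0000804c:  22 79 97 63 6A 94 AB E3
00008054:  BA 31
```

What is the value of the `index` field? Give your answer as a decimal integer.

578393955

`index` is the first field, at byte offset 0, occupying 4 bytes.
Bytes at offsets 0..3: 22 79 97 63.
Big-endian stores the most-significant byte at the lowest address.
The bytes are already most-significant first: 0x22799763.
0x22799763 = 578393955.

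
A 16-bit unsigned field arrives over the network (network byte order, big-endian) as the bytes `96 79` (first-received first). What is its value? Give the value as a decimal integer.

38521

Big-endian stores the most-significant byte at the lowest address.
The bytes are already most-significant first: 0x9679.
0x9679 = 38521.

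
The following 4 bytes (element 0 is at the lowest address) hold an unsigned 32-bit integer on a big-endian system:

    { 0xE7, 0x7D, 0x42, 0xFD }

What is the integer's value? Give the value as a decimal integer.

3883746045

Big-endian stores the most-significant byte at the lowest address.
The bytes are already most-significant first: 0xE77D42FD.
0xE77D42FD = 3883746045.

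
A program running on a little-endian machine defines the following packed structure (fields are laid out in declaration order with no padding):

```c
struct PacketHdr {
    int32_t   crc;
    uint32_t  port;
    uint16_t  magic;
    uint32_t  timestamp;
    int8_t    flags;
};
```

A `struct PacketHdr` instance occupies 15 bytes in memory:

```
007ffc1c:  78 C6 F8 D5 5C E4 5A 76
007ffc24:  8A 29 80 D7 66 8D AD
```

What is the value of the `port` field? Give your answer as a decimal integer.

`port` follows `crc` (4 bytes), so it starts at byte offset 4 and occupies 4 bytes.
Bytes at offsets 4..7: 5C E4 5A 76.
Little-endian stores the least-significant byte at the lowest address.
Reassemble most-significant byte first: 76 5A E4 5C → 0x765AE45C.
0x765AE45C = 1985668188.

1985668188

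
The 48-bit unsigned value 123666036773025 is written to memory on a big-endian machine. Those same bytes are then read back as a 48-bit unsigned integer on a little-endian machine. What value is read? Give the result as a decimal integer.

123666036773025 in 48-bit hexadecimal is 0x70793E3150A1.
Stored big-endian, the bytes at ascending addresses are 70 79 3E 31 50 A1.
Read back as little-endian, the first byte is least significant, giving 0xA150313E7970.
0xA150313E7970 = 177365795633520.

177365795633520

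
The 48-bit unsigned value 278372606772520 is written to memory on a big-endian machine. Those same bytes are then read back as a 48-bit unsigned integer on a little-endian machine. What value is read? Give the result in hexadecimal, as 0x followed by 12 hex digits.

278372606772520 in 48-bit hexadecimal is 0xFD2DAC578528.
Stored big-endian, the bytes at ascending addresses are FD 2D AC 57 85 28.
Read back as little-endian, the first byte is least significant, giving 0x288557AC2DFD.

0x288557AC2DFD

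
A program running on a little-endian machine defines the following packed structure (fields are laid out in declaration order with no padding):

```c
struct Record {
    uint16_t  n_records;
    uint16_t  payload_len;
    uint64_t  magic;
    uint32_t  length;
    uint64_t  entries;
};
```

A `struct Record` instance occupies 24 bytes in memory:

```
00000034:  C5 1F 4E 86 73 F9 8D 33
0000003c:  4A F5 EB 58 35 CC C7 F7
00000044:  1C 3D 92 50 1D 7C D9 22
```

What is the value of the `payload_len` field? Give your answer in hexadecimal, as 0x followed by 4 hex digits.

0x864E

`payload_len` follows `n_records` (2 bytes), so it starts at byte offset 2 and occupies 2 bytes.
Bytes at offsets 2..3: 4E 86.
Little-endian: lowest address holds the least-significant byte.
Reassemble most-significant byte first: 86 4E → 0x864E.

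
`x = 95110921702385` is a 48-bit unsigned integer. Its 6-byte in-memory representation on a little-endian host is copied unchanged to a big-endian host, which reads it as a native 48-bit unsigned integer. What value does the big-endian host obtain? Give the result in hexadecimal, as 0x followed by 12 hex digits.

0xF1CBB3BC8056

95110921702385 in 48-bit hexadecimal is 0x5680BCB3CBF1.
Stored little-endian, the bytes at ascending addresses are F1 CB B3 BC 80 56.
Read back as big-endian, the last byte is least significant, giving 0xF1CBB3BC8056.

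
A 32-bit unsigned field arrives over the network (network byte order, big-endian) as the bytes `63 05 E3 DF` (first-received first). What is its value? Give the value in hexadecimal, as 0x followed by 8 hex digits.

Big-endian: lowest address holds the most-significant byte.
The bytes are already most-significant first: 0x6305E3DF.

0x6305E3DF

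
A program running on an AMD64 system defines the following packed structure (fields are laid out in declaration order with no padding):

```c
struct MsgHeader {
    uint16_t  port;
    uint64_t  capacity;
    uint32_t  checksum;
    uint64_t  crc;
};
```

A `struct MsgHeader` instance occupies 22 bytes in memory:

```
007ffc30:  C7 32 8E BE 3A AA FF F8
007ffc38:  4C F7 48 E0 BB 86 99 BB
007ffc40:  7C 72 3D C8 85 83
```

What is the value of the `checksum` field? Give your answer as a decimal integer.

2260459592

`checksum` follows `port` (2 B), `capacity` (8 B), so it starts at offset 2 + 8 = 10 and occupies 4 bytes.
Bytes at offsets 10..13: 48 E0 BB 86.
Little-endian stores the least-significant byte at the lowest address.
Reassemble most-significant byte first: 86 BB E0 48 → 0x86BBE048.
0x86BBE048 = 2260459592.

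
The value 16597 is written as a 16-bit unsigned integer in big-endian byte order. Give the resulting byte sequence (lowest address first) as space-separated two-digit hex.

40 D5

16597 in hexadecimal, padded to 16 bits, is 0x40D5.
Split into bytes (most-significant first): 40 D5.
Big-endian stores the most-significant byte at the lowest address.
So the memory order matches the most-significant-first order: 40 D5.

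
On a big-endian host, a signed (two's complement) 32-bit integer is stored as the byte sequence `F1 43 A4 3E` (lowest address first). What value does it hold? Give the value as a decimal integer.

-247225282

Big-endian: lowest address holds the most-significant byte.
The bytes are already most-significant first: 0xF143A43E.
Top bit is set, so as a signed 32-bit value this is 0xF143A43E − 2^32 = -247225282.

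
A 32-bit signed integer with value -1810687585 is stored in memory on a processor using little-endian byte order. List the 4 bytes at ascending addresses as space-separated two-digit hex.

Two's complement of -1810687585 in 32 bits: 1810687585 = 0x6BECE661; invert → 0x9413199E; add 1 → 0x9413199F.
Split into bytes (most-significant first): 94 13 19 9F.
In little-endian order the low byte comes first in memory.
So at ascending addresses the bytes are 9F 19 13 94.

9F 19 13 94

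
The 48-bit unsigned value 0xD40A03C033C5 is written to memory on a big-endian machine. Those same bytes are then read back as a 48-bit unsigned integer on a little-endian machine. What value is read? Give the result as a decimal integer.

216826055428820

Stored big-endian, the bytes at ascending addresses are D4 0A 03 C0 33 C5.
Read back as little-endian, the first byte is least significant, giving 0xC533C0030AD4.
0xC533C0030AD4 = 216826055428820.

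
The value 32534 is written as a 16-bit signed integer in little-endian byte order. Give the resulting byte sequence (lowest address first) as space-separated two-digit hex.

16 7F

32534 in hexadecimal, padded to 16 bits, is 0x7F16.
Split into bytes (most-significant first): 7F 16.
Little-endian: lowest address holds the least-significant byte.
So at ascending addresses the bytes are 16 7F.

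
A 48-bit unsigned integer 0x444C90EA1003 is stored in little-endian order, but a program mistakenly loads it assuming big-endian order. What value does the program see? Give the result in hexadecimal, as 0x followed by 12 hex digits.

0x0310EA904C44

Stored little-endian, the bytes at ascending addresses are 03 10 EA 90 4C 44.
Read back as big-endian, the last byte is least significant, giving 0x0310EA904C44.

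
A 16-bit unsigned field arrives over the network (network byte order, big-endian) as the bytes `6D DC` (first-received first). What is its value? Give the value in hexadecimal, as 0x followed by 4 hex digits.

0x6DDC

In big-endian order the high byte comes first in memory.
The bytes are already most-significant first: 0x6DDC.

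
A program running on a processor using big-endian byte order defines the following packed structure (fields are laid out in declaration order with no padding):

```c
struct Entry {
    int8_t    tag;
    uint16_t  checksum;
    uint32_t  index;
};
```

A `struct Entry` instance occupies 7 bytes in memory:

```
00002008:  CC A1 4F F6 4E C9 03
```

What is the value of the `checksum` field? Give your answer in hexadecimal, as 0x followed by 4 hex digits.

0xA14F

`checksum` follows `tag` (1 byte), so it starts at byte offset 1 and occupies 2 bytes.
Bytes at offsets 1..2: A1 4F.
In big-endian order the high byte comes first in memory.
The bytes are already most-significant first: 0xA14F.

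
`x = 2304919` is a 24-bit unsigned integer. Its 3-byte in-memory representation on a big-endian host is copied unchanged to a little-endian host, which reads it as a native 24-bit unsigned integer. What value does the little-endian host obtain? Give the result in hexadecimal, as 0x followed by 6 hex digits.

0x972B23

2304919 in 24-bit hexadecimal is 0x232B97.
Stored big-endian, the bytes at ascending addresses are 23 2B 97.
Read back as little-endian, the first byte is least significant, giving 0x972B23.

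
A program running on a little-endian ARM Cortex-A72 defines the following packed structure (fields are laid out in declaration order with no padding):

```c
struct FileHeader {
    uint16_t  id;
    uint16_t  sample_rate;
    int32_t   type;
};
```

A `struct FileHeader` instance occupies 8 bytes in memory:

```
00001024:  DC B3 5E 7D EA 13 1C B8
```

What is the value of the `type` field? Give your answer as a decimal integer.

`type` follows `id` (2 B), `sample_rate` (2 B), so it starts at offset 2 + 2 = 4 and occupies 4 bytes.
Bytes at offsets 4..7: EA 13 1C B8.
Little-endian stores the least-significant byte at the lowest address.
Reassemble most-significant byte first: B8 1C 13 EA → 0xB81C13EA.
Top bit is set, so as a signed 32-bit value this is 0xB81C13EA − 2^32 = -1206119446.

-1206119446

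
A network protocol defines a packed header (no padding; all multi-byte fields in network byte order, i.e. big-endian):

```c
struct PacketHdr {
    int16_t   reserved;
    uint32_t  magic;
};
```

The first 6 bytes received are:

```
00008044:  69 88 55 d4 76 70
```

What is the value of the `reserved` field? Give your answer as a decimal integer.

`reserved` is the first field, at byte offset 0, occupying 2 bytes.
Bytes at offsets 0..1: 69 88.
Big-endian: lowest address holds the most-significant byte.
The bytes are already most-significant first: 0x6988.
0x6988 = 27016.

27016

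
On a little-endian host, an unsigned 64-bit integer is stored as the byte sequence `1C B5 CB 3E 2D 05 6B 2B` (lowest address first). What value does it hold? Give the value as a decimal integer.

3128600058024146204

Little-endian: lowest address holds the least-significant byte.
Reassemble most-significant byte first: 2B 6B 05 2D 3E CB B5 1C → 0x2B6B052D3ECBB51C.
0x2B6B052D3ECBB51C = 3128600058024146204.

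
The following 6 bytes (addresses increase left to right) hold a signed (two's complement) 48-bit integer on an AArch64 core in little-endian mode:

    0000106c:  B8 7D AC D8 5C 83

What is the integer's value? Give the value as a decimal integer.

Little-endian: lowest address holds the least-significant byte.
Reassemble most-significant byte first: 83 5C D8 AC 7D B8 → 0x835CD8AC7DB8.
Top bit is set, so as a signed 48-bit value this is 0x835CD8AC7DB8 − 2^48 = -137040181297736.

-137040181297736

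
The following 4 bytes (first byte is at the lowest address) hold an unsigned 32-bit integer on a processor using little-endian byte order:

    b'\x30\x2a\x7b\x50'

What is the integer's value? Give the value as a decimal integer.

Little-endian stores the least-significant byte at the lowest address.
Reassemble most-significant byte first: 50 7B 2A 30 → 0x507B2A30.
0x507B2A30 = 1350249008.

1350249008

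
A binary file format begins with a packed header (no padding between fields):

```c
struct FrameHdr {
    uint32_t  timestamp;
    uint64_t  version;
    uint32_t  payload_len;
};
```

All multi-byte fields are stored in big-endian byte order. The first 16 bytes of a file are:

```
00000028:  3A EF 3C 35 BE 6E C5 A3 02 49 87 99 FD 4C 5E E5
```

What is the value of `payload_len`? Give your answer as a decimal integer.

`payload_len` follows `timestamp` (4 B), `version` (8 B), so it starts at offset 4 + 8 = 12 and occupies 4 bytes.
Bytes at offsets 12..15: FD 4C 5E E5.
Big-endian: lowest address holds the most-significant byte.
The bytes are already most-significant first: 0xFD4C5EE5.
0xFD4C5EE5 = 4249640677.

4249640677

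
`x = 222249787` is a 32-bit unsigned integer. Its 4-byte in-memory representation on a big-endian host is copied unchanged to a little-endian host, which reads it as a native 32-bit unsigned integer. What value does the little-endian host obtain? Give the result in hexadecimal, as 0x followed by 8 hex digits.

222249787 in 32-bit hexadecimal is 0x0D3F433B.
Stored big-endian, the bytes at ascending addresses are 0D 3F 43 3B.
Read back as little-endian, the first byte is least significant, giving 0x3B433F0D.

0x3B433F0D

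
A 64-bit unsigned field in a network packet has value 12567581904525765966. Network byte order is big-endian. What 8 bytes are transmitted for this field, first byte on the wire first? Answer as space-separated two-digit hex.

12567581904525765966 in hexadecimal, padded to 64 bits, is 0xAE69052800E2AD4E.
Split into bytes (most-significant first): AE 69 05 28 00 E2 AD 4E.
Big-endian: lowest address holds the most-significant byte.
So the memory order matches the most-significant-first order: AE 69 05 28 00 E2 AD 4E.

AE 69 05 28 00 E2 AD 4E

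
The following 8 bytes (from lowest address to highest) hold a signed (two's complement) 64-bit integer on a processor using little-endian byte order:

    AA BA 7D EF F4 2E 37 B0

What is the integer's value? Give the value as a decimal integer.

Little-endian stores the least-significant byte at the lowest address.
Reassemble most-significant byte first: B0 37 2E F4 EF 7D BA AA → 0xB0372EF4EF7DBAAA.
Top bit is set, so as a signed 64-bit value this is 0xB0372EF4EF7DBAAA − 2^64 = -5749074769790256470.

-5749074769790256470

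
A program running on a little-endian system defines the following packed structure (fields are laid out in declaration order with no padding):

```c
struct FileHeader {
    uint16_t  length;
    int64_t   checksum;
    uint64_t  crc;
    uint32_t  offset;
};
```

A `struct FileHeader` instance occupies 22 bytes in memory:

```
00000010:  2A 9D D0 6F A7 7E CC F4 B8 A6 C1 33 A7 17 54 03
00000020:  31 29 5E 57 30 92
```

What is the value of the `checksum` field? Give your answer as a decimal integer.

-6433122908563345456

`checksum` follows `length` (2 bytes), so it starts at byte offset 2 and occupies 8 bytes.
Bytes at offsets 2..9: D0 6F A7 7E CC F4 B8 A6.
Little-endian stores the least-significant byte at the lowest address.
Reassemble most-significant byte first: A6 B8 F4 CC 7E A7 6F D0 → 0xA6B8F4CC7EA76FD0.
Top bit is set, so as a signed 64-bit value this is 0xA6B8F4CC7EA76FD0 − 2^64 = -6433122908563345456.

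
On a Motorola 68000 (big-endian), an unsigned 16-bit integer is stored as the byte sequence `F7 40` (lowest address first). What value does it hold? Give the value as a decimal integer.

Big-endian: lowest address holds the most-significant byte.
The bytes are already most-significant first: 0xF740.
0xF740 = 63296.

63296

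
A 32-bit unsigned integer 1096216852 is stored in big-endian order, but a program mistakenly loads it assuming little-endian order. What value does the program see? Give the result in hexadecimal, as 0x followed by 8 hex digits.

0x14F15641

1096216852 in 32-bit hexadecimal is 0x4156F114.
Stored big-endian, the bytes at ascending addresses are 41 56 F1 14.
Read back as little-endian, the first byte is least significant, giving 0x14F15641.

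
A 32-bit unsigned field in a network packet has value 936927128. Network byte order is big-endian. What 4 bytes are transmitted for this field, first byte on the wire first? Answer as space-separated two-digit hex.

936927128 in hexadecimal, padded to 32 bits, is 0x37D85F98.
Split into bytes (most-significant first): 37 D8 5F 98.
Big-endian: lowest address holds the most-significant byte.
So the memory order matches the most-significant-first order: 37 D8 5F 98.

37 D8 5F 98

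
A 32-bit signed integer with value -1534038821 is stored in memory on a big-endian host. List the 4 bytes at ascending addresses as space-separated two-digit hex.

A4 90 6C DB

Two's complement of -1534038821 in 32 bits: 1534038821 = 0x5B6F9325; invert → 0xA4906CDA; add 1 → 0xA4906CDB.
Split into bytes (most-significant first): A4 90 6C DB.
Big-endian: lowest address holds the most-significant byte.
So the memory order matches the most-significant-first order: A4 90 6C DB.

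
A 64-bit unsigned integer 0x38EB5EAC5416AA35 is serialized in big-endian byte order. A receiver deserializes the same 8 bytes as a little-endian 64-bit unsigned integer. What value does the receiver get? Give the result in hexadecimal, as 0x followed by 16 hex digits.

0x35AA1654AC5EEB38

Stored big-endian, the bytes at ascending addresses are 38 EB 5E AC 54 16 AA 35.
Read back as little-endian, the first byte is least significant, giving 0x35AA1654AC5EEB38.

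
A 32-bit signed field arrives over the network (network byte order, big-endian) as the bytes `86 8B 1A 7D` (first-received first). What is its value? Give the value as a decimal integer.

-2037704067

Big-endian: lowest address holds the most-significant byte.
The bytes are already most-significant first: 0x868B1A7D.
Top bit is set, so as a signed 32-bit value this is 0x868B1A7D − 2^32 = -2037704067.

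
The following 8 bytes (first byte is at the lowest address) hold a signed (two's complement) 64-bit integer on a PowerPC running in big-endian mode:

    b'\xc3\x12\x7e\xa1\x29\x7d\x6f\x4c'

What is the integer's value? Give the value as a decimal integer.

-4390307456081891508

Big-endian: lowest address holds the most-significant byte.
The bytes are already most-significant first: 0xC3127EA1297D6F4C.
Top bit is set, so as a signed 64-bit value this is 0xC3127EA1297D6F4C − 2^64 = -4390307456081891508.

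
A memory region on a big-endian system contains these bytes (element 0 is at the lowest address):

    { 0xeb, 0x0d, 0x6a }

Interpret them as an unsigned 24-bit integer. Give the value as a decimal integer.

In big-endian order the high byte comes first in memory.
The bytes are already most-significant first: 0xEB0D6A.
0xEB0D6A = 15404394.

15404394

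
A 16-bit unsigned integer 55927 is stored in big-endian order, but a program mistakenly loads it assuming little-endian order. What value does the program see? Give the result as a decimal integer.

30682

55927 in 16-bit hexadecimal is 0xDA77.
Stored big-endian, the bytes at ascending addresses are DA 77.
Read back as little-endian, the first byte is least significant, giving 0x77DA.
0x77DA = 30682.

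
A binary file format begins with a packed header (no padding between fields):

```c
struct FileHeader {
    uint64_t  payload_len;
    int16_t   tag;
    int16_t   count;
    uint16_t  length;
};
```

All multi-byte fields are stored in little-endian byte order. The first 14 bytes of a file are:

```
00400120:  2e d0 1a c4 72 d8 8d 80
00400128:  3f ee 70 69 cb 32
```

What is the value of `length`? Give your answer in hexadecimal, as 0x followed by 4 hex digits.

`length` follows `payload_len` (8 B), `tag` (2 B), `count` (2 B), so it starts at offset 8 + 2 + 2 = 12 and occupies 2 bytes.
Bytes at offsets 12..13: CB 32.
Little-endian stores the least-significant byte at the lowest address.
Reassemble most-significant byte first: 32 CB → 0x32CB.

0x32CB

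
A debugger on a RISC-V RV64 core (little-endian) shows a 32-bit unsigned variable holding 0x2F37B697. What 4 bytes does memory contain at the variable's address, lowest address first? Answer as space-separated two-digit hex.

Split into bytes (most-significant first): 2F 37 B6 97.
Little-endian: lowest address holds the least-significant byte.
So at ascending addresses the bytes are 97 B6 37 2F.

97 B6 37 2F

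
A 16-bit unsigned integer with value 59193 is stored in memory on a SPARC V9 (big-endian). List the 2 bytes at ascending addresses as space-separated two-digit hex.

E7 39

59193 in hexadecimal, padded to 16 bits, is 0xE739.
Split into bytes (most-significant first): E7 39.
Big-endian stores the most-significant byte at the lowest address.
So the memory order matches the most-significant-first order: E7 39.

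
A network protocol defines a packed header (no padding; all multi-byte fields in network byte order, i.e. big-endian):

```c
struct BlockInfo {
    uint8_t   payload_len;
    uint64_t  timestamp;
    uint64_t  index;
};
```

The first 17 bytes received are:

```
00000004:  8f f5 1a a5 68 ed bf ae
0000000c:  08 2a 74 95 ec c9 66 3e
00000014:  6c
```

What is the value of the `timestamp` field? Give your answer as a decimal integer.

17661610758770765320

`timestamp` follows `payload_len` (1 byte), so it starts at byte offset 1 and occupies 8 bytes.
Bytes at offsets 1..8: F5 1A A5 68 ED BF AE 08.
Big-endian stores the most-significant byte at the lowest address.
The bytes are already most-significant first: 0xF51AA568EDBFAE08.
0xF51AA568EDBFAE08 = 17661610758770765320.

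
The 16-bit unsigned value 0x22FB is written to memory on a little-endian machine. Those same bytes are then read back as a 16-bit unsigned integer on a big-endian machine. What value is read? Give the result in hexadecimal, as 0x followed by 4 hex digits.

Stored little-endian, the bytes at ascending addresses are FB 22.
Read back as big-endian, the last byte is least significant, giving 0xFB22.

0xFB22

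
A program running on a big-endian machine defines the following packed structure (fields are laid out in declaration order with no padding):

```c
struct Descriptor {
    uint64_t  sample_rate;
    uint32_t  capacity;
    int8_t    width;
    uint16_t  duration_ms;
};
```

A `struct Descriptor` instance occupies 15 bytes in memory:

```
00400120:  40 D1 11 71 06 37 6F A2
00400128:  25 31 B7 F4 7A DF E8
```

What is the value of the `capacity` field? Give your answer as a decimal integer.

624015348

`capacity` follows `sample_rate` (8 bytes), so it starts at byte offset 8 and occupies 4 bytes.
Bytes at offsets 8..11: 25 31 B7 F4.
Big-endian: lowest address holds the most-significant byte.
The bytes are already most-significant first: 0x2531B7F4.
0x2531B7F4 = 624015348.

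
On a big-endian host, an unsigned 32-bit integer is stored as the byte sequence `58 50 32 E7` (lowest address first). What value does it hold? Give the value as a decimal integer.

Big-endian: lowest address holds the most-significant byte.
The bytes are already most-significant first: 0x585032E7.
0x585032E7 = 1481650919.

1481650919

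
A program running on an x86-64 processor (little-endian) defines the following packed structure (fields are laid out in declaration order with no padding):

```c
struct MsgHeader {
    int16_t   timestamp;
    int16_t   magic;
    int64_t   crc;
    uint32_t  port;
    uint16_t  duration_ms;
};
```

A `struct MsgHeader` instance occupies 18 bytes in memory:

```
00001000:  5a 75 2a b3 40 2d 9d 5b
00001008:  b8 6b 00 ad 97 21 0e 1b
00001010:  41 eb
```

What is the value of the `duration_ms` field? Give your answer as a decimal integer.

60225

`duration_ms` follows `timestamp` (2 B), `magic` (2 B), `crc` (8 B), `port` (4 B), so it starts at offset 2 + 2 + 8 + 4 = 16 and occupies 2 bytes.
Bytes at offsets 16..17: 41 EB.
Little-endian: lowest address holds the least-significant byte.
Reassemble most-significant byte first: EB 41 → 0xEB41.
0xEB41 = 60225.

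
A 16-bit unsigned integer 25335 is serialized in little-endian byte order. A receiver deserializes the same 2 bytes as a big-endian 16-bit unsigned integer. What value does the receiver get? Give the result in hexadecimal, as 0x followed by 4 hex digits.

0xF762

25335 in 16-bit hexadecimal is 0x62F7.
Stored little-endian, the bytes at ascending addresses are F7 62.
Read back as big-endian, the last byte is least significant, giving 0xF762.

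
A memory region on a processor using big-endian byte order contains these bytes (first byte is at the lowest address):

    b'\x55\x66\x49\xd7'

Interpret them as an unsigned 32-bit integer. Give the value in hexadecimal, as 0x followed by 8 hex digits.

In big-endian order the high byte comes first in memory.
The bytes are already most-significant first: 0x556649D7.

0x556649D7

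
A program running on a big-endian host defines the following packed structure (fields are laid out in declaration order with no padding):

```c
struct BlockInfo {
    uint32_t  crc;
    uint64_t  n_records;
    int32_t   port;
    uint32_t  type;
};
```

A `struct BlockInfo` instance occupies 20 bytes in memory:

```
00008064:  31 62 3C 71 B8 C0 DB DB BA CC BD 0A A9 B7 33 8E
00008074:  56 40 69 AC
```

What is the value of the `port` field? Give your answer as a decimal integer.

`port` follows `crc` (4 B), `n_records` (8 B), so it starts at offset 4 + 8 = 12 and occupies 4 bytes.
Bytes at offsets 12..15: A9 B7 33 8E.
Big-endian stores the most-significant byte at the lowest address.
The bytes are already most-significant first: 0xA9B7338E.
Top bit is set, so as a signed 32-bit value this is 0xA9B7338E − 2^32 = -1447611506.

-1447611506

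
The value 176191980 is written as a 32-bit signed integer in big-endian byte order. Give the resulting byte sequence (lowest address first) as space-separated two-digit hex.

176191980 in hexadecimal, padded to 32 bits, is 0x0A8079EC.
Split into bytes (most-significant first): 0A 80 79 EC.
In big-endian order the high byte comes first in memory.
So the memory order matches the most-significant-first order: 0A 80 79 EC.

0A 80 79 EC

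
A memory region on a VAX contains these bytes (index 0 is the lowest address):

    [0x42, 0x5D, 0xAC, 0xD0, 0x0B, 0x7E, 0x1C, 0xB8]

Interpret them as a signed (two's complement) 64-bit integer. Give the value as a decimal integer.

Little-endian stores the least-significant byte at the lowest address.
Reassemble most-significant byte first: B8 1C 7E 0B D0 AC 5D 42 → 0xB81C7E0BD0AC5D42.
Top bit is set, so as a signed 64-bit value this is 0xB81C7E0BD0AC5D42 − 2^64 = -5180126882172215998.

-5180126882172215998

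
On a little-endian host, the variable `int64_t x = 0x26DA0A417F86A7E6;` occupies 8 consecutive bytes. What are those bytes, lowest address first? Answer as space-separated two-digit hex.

E6 A7 86 7F 41 0A DA 26

Split into bytes (most-significant first): 26 DA 0A 41 7F 86 A7 E6.
Little-endian: lowest address holds the least-significant byte.
So at ascending addresses the bytes are E6 A7 86 7F 41 0A DA 26.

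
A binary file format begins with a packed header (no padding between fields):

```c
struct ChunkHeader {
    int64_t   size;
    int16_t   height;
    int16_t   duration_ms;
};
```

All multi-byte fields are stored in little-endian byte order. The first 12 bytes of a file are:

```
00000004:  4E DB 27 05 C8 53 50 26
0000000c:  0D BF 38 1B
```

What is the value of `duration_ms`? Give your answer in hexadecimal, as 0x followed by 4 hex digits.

`duration_ms` follows `size` (8 B), `height` (2 B), so it starts at offset 8 + 2 = 10 and occupies 2 bytes.
Bytes at offsets 10..11: 38 1B.
Little-endian stores the least-significant byte at the lowest address.
Reassemble most-significant byte first: 1B 38 → 0x1B38.

0x1B38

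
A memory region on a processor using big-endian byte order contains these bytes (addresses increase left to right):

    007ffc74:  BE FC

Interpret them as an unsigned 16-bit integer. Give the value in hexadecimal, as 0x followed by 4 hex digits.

0xBEFC

In big-endian order the high byte comes first in memory.
The bytes are already most-significant first: 0xBEFC.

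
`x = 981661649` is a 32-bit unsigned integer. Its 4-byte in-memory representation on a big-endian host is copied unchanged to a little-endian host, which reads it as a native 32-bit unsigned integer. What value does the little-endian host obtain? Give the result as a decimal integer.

3522658874

981661649 in 32-bit hexadecimal is 0x3A82F7D1.
Stored big-endian, the bytes at ascending addresses are 3A 82 F7 D1.
Read back as little-endian, the first byte is least significant, giving 0xD1F7823A.
0xD1F7823A = 3522658874.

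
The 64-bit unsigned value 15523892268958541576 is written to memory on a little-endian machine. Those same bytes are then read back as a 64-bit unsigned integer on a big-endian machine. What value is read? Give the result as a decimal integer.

641680478242435031

15523892268958541576 in 64-bit hexadecimal is 0xD76FF1C4FEB4E708.
Stored little-endian, the bytes at ascending addresses are 08 E7 B4 FE C4 F1 6F D7.
Read back as big-endian, the last byte is least significant, giving 0x08E7B4FEC4F16FD7.
0x08E7B4FEC4F16FD7 = 641680478242435031.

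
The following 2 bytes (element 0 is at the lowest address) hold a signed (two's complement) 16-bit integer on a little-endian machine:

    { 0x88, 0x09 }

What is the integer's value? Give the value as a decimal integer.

2440

Little-endian: lowest address holds the least-significant byte.
Reassemble most-significant byte first: 09 88 → 0x0988.
0x0988 = 2440.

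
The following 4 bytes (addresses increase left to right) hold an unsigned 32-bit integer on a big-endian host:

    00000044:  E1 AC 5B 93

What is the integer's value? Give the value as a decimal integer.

3786169235

Big-endian stores the most-significant byte at the lowest address.
The bytes are already most-significant first: 0xE1AC5B93.
0xE1AC5B93 = 3786169235.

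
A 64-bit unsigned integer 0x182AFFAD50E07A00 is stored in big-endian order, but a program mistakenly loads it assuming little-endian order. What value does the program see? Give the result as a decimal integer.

Stored big-endian, the bytes at ascending addresses are 18 2A FF AD 50 E0 7A 00.
Read back as little-endian, the first byte is least significant, giving 0x007AE050ADFF2A18.
0x007AE050ADFF2A18 = 34586584279886360.

34586584279886360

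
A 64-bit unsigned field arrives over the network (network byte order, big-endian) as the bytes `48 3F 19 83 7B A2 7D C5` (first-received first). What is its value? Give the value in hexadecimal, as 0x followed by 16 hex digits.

Big-endian stores the most-significant byte at the lowest address.
The bytes are already most-significant first: 0x483F19837BA27DC5.

0x483F19837BA27DC5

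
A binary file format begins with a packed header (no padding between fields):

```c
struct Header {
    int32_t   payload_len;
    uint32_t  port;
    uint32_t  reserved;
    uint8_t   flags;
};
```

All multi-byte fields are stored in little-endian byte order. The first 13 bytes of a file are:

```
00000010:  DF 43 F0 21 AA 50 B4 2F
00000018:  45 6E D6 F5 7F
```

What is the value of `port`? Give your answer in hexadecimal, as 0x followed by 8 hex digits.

0x2FB450AA

`port` follows `payload_len` (4 bytes), so it starts at byte offset 4 and occupies 4 bytes.
Bytes at offsets 4..7: AA 50 B4 2F.
In little-endian order the low byte comes first in memory.
Reassemble most-significant byte first: 2F B4 50 AA → 0x2FB450AA.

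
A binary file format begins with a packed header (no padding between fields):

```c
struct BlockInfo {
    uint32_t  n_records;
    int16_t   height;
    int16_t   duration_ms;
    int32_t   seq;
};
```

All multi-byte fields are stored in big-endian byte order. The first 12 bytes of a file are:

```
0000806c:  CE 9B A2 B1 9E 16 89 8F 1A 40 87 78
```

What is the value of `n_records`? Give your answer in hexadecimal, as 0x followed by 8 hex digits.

`n_records` is the first field, at byte offset 0, occupying 4 bytes.
Bytes at offsets 0..3: CE 9B A2 B1.
Big-endian stores the most-significant byte at the lowest address.
The bytes are already most-significant first: 0xCE9BA2B1.

0xCE9BA2B1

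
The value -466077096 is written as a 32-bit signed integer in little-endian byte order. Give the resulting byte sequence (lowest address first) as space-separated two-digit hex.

58 3A 38 E4

Two's complement of -466077096 in 32 bits: 466077096 = 0x1BC7C5A8; invert → 0xE4383A57; add 1 → 0xE4383A58.
Split into bytes (most-significant first): E4 38 3A 58.
Little-endian stores the least-significant byte at the lowest address.
So at ascending addresses the bytes are 58 3A 38 E4.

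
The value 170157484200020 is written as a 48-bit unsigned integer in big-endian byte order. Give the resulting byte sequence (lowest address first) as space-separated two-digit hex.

170157484200020 in hexadecimal, padded to 48 bits, is 0x9AC1E066D054.
Split into bytes (most-significant first): 9A C1 E0 66 D0 54.
Big-endian stores the most-significant byte at the lowest address.
So the memory order matches the most-significant-first order: 9A C1 E0 66 D0 54.

9A C1 E0 66 D0 54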